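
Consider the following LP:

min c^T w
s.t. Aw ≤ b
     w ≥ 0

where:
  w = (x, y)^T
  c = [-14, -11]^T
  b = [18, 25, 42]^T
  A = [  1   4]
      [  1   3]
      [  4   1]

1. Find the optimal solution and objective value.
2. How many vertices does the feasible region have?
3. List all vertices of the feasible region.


1. x = 10, y = 2, z = -162
2. 4
3. (0, 0), (10.5, 0), (10, 2), (0, 4.5)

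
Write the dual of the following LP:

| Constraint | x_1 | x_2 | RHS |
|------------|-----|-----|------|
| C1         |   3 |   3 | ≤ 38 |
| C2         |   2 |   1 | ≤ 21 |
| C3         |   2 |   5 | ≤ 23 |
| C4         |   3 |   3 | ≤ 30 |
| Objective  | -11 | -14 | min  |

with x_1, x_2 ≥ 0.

Primal min cᵀx s.t. Ax ≤ b, x ≥ 0  →  Dual max −bᵀy s.t. Aᵀy ≥ −c, y ≥ 0.

Maximize: z = -38y1 - 21y2 - 23y3 - 30y4

Subject to:
  3y1 + 2y2 + 2y3 + 3y4 ≥ 11
  3y1 + y2 + 5y3 + 3y4 ≥ 14
  y1, y2, y3, y4 ≥ 0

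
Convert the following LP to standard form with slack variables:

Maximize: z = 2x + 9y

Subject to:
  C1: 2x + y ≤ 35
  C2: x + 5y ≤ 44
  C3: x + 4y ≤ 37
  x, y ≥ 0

max z = 2x + 9y

s.t.
  2x + y + s1 = 35
  x + 5y + s2 = 44
  x + 4y + s3 = 37
  x, y, s1, s2, s3 ≥ 0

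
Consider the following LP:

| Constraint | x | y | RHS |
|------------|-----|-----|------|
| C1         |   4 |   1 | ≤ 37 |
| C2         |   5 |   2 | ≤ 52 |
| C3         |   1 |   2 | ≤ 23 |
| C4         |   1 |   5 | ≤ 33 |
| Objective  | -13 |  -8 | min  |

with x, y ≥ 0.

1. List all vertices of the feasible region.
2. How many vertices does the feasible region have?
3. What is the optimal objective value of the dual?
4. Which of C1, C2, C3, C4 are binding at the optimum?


1. (0, 0), (9.25, 0), (8, 5), (0, 6.6)
2. 4
3. -144
4. C1, C4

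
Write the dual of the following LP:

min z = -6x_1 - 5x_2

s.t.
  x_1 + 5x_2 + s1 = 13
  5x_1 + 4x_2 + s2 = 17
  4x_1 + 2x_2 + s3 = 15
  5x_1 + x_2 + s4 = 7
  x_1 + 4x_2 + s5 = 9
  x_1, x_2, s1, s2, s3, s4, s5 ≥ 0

Primal min cᵀx s.t. Ax ≤ b, x ≥ 0  →  Dual max −bᵀy s.t. Aᵀy ≥ −c, y ≥ 0.

Maximize: z = -13y1 - 17y2 - 15y3 - 7y4 - 9y5

Subject to:
  y1 + 5y2 + 4y3 + 5y4 + y5 ≥ 6
  5y1 + 4y2 + 2y3 + y4 + 4y5 ≥ 5
  y1, y2, y3, y4, y5 ≥ 0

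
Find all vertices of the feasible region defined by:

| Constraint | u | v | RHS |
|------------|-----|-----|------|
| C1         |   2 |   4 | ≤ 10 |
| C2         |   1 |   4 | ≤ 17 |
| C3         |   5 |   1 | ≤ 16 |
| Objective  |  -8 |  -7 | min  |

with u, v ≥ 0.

(0, 0), (3.2, 0), (3, 1), (0, 2.5)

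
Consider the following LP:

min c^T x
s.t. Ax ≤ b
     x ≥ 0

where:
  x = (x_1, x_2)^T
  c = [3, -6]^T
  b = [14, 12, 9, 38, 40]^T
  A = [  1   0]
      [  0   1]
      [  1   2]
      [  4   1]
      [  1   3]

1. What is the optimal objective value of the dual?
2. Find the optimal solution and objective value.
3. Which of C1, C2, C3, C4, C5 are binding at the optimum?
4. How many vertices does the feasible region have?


1. -27
2. x_1 = 0, x_2 = 4.5, z = -27
3. C3
4. 3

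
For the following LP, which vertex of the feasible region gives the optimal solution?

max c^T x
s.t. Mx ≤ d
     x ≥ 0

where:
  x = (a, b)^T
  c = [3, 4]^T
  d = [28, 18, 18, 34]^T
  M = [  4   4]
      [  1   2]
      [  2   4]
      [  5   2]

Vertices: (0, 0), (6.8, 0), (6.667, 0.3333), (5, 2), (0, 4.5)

Evaluate the objective at each vertex of the feasible region:
  z(0, 0) = 0
  z(6.8, 0) = 20.4
  z(6.667, 0.3333) = 21.33
  z(5, 2) = 23  ←
  z(0, 4.5) = 18
The maximum is at a = 5, b = 2.

(5, 2)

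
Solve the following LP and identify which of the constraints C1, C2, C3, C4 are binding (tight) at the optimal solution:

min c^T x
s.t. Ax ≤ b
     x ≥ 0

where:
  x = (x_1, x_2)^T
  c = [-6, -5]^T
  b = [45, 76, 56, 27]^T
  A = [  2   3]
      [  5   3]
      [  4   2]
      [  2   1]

At x_1 = 9, x_2 = 9, compute slack b - a·x for each constraint:
  C1: 45 − 45 = 0  (binding)
  C2: 76 − 72 = 4  (slack)
  C3: 56 − 54 = 2  (slack)
  C4: 27 − 27 = 0  (binding)

Optimal: x_1 = 9, x_2 = 9
Binding: C1, C4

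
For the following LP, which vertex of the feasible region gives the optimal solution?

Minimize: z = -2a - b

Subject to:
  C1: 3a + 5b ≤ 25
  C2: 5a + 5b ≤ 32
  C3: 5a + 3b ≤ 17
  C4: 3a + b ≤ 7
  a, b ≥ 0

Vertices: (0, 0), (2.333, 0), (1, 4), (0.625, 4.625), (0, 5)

Evaluate the objective at each vertex of the feasible region:
  z(0, 0) = 0
  z(2.333, 0) = -4.667
  z(1, 4) = -6  ←
  z(0.625, 4.625) = -5.875
  z(0, 5) = -5
The minimum is at a = 1, b = 4.

(1, 4)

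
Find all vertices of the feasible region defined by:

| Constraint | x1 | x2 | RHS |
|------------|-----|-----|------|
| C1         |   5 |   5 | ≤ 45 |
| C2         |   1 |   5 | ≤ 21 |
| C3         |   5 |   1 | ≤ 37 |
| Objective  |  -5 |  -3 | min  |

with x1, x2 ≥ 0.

(0, 0), (7.4, 0), (7, 2), (6, 3), (0, 4.2)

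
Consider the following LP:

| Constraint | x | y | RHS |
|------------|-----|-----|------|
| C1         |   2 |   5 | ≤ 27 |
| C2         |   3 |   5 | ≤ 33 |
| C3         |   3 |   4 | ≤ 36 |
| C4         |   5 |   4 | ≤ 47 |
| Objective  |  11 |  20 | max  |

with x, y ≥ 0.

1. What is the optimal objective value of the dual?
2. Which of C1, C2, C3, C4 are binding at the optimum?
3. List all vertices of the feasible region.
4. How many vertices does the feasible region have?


1. 126
2. C1, C2
3. (0, 0), (9.4, 0), (7.923, 1.846), (6, 3), (0, 5.4)
4. 5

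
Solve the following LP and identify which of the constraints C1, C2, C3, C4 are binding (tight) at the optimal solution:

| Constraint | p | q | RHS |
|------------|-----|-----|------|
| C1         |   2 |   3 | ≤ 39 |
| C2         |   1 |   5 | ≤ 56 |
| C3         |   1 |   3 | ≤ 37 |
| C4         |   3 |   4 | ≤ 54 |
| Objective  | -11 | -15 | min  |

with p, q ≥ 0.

At p = 6, q = 9, compute slack b - a·x for each constraint:
  C1: 39 − 39 = 0  (binding)
  C2: 56 − 51 = 5  (slack)
  C3: 37 − 33 = 4  (slack)
  C4: 54 − 54 = 0  (binding)

Optimal: p = 6, q = 9
Binding: C1, C4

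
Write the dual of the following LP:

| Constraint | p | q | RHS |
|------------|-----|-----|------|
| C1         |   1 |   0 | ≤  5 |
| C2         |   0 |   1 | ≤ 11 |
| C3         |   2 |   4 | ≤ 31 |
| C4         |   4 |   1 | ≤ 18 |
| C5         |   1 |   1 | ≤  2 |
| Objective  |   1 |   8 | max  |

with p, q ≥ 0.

Primal max cᵀx s.t. Ax ≤ b, x ≥ 0  →  Dual min bᵀy s.t. Aᵀy ≥ c, y ≥ 0.

Minimize: z = 5y1 + 11y2 + 31y3 + 18y4 + 2y5

Subject to:
  y1 + 2y3 + 4y4 + y5 ≥ 1
  y2 + 4y3 + y4 + y5 ≥ 8
  y1, y2, y3, y4, y5 ≥ 0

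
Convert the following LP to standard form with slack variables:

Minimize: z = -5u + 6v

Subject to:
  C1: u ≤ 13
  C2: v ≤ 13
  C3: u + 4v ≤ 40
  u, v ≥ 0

min z = -5u + 6v

s.t.
  u + s1 = 13
  v + s2 = 13
  u + 4v + s3 = 40
  u, v, s1, s2, s3 ≥ 0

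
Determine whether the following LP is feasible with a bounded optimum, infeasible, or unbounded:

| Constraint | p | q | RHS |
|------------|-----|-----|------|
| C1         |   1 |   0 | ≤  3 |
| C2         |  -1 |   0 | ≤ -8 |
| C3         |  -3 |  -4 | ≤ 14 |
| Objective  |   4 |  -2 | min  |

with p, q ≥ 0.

Infeasible (no feasible solution exists)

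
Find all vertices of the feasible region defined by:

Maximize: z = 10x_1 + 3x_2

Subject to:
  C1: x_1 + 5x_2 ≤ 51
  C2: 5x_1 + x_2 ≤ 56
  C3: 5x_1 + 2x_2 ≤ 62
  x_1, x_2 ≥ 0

(0, 0), (11.2, 0), (10, 6), (9.043, 8.391), (0, 10.2)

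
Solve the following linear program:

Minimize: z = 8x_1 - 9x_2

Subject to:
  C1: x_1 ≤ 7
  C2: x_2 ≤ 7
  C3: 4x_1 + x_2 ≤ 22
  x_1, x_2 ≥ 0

Evaluate the objective at each vertex of the feasible region:
  z(0, 0) = 0
  z(5.5, 0) = 44
  z(3.75, 7) = -33
  z(0, 7) = -63  ←
The minimum is at x_1 = 0, x_2 = 7.

x_1 = 0, x_2 = 7, z = -63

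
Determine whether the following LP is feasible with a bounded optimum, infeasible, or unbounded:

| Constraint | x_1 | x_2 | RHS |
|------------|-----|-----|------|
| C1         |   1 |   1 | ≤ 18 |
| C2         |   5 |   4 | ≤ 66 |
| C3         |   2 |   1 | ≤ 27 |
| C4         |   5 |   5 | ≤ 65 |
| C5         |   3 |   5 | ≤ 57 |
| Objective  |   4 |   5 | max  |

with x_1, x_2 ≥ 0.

Feasible with a bounded optimal solution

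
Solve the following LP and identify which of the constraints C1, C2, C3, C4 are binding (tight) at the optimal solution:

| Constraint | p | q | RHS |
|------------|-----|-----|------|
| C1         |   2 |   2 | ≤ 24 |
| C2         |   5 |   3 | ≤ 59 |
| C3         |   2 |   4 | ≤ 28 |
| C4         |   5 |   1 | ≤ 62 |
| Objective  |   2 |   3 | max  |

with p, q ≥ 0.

At p = 10, q = 2, compute slack b - a·x for each constraint:
  C1: 24 − 24 = 0  (binding)
  C2: 59 − 56 = 3  (slack)
  C3: 28 − 28 = 0  (binding)
  C4: 62 − 52 = 10  (slack)

Optimal: p = 10, q = 2
Binding: C1, C3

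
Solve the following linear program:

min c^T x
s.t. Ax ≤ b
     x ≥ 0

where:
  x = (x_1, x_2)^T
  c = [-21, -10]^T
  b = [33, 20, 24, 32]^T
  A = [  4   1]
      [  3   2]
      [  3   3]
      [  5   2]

Evaluate the objective at each vertex of the feasible region:
  z(0, 0) = 0
  z(6.4, 0) = -134.4
  z(6, 1) = -136  ←
  z(4, 4) = -124
  z(0, 8) = -80
The minimum is at x_1 = 6, x_2 = 1.

x_1 = 6, x_2 = 1, z = -136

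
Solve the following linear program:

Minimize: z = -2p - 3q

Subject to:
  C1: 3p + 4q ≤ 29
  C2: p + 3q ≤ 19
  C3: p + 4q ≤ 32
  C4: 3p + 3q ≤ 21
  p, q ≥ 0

Evaluate the objective at each vertex of the feasible region:
  z(0, 0) = 0
  z(7, 0) = -14
  z(1, 6) = -20  ←
  z(0, 6.333) = -19
The minimum is at p = 1, q = 6.

p = 1, q = 6, z = -20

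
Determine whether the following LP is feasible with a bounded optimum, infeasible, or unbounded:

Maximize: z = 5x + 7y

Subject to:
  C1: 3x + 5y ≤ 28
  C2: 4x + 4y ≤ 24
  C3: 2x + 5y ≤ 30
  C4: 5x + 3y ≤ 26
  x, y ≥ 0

Feasible with a bounded optimal solution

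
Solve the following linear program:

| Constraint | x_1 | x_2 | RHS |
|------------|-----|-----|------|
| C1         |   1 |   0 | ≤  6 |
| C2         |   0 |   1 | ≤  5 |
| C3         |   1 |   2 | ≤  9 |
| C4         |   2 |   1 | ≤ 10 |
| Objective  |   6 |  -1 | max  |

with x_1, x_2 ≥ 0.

Evaluate the objective at each vertex of the feasible region:
  z(0, 0) = 0
  z(5, 0) = 30  ←
  z(3.667, 2.667) = 19.33
  z(0, 4.5) = -4.5
The maximum is at x_1 = 5, x_2 = 0.

x_1 = 5, x_2 = 0, z = 30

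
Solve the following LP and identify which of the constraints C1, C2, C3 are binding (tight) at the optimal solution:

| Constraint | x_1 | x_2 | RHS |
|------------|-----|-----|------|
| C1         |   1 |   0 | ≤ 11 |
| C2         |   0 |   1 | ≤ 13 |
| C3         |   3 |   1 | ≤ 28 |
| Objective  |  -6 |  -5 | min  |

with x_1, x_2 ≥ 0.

At x_1 = 5, x_2 = 13, compute slack b - a·x for each constraint:
  C1: 11 − 5 = 6  (slack)
  C2: 13 − 13 = 0  (binding)
  C3: 28 − 28 = 0  (binding)

Optimal: x_1 = 5, x_2 = 13
Binding: C2, C3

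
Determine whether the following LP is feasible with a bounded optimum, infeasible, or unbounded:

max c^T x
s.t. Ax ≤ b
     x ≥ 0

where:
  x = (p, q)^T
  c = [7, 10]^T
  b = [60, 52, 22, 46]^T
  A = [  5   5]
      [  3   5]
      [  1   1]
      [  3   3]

Feasible with a bounded optimal solution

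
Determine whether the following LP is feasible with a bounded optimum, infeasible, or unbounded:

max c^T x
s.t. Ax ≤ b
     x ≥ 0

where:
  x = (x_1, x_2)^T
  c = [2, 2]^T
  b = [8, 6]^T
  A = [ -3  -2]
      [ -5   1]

Unbounded (objective can increase without bound)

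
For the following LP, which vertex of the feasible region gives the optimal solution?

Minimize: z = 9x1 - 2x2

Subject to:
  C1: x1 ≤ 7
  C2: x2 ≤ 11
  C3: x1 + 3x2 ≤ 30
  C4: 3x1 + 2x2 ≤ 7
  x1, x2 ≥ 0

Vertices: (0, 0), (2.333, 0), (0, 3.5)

Evaluate the objective at each vertex of the feasible region:
  z(0, 0) = 0
  z(2.333, 0) = 21
  z(0, 3.5) = -7  ←
The minimum is at x1 = 0, x2 = 3.5.

(0, 3.5)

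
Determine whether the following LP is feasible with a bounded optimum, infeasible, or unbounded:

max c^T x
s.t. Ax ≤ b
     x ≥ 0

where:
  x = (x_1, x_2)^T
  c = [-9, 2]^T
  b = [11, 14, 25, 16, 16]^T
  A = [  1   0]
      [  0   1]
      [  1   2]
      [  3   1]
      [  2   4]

Feasible with a bounded optimal solution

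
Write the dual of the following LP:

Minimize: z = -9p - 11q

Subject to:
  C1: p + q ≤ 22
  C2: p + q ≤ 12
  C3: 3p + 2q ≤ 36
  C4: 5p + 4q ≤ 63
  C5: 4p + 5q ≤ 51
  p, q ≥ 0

Primal min cᵀx s.t. Ax ≤ b, x ≥ 0  →  Dual max −bᵀy s.t. Aᵀy ≥ −c, y ≥ 0.

Maximize: z = -22y1 - 12y2 - 36y3 - 63y4 - 51y5

Subject to:
  y1 + y2 + 3y3 + 5y4 + 4y5 ≥ 9
  y1 + y2 + 2y3 + 4y4 + 5y5 ≥ 11
  y1, y2, y3, y4, y5 ≥ 0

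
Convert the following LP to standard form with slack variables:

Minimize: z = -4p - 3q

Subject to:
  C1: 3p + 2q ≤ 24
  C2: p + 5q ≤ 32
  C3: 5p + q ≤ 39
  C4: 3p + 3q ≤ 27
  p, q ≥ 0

min z = -4p - 3q

s.t.
  3p + 2q + s1 = 24
  p + 5q + s2 = 32
  5p + q + s3 = 39
  3p + 3q + s4 = 27
  p, q, s1, s2, s3, s4 ≥ 0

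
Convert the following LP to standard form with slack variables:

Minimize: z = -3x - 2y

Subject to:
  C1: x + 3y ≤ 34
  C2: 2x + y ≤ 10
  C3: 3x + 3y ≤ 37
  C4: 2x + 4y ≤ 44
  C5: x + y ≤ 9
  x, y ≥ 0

min z = -3x - 2y

s.t.
  x + 3y + s1 = 34
  2x + y + s2 = 10
  3x + 3y + s3 = 37
  2x + 4y + s4 = 44
  x + y + s5 = 9
  x, y, s1, s2, s3, s4, s5 ≥ 0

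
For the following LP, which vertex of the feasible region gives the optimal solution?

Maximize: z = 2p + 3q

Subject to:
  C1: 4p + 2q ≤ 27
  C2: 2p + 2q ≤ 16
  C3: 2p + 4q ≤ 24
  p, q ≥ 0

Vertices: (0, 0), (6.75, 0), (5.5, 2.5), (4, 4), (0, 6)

Evaluate the objective at each vertex of the feasible region:
  z(0, 0) = 0
  z(6.75, 0) = 13.5
  z(5.5, 2.5) = 18.5
  z(4, 4) = 20  ←
  z(0, 6) = 18
The maximum is at p = 4, q = 4.

(4, 4)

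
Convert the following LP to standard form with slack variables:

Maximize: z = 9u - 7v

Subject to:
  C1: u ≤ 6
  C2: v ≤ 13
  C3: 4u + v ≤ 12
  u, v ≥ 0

max z = 9u - 7v

s.t.
  u + s1 = 6
  v + s2 = 13
  4u + v + s3 = 12
  u, v, s1, s2, s3 ≥ 0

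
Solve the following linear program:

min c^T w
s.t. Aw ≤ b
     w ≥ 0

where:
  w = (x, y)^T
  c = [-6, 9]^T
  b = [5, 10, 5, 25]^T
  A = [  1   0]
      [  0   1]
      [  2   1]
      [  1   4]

Evaluate the objective at each vertex of the feasible region:
  z(0, 0) = 0
  z(2.5, 0) = -15  ←
  z(0, 5) = 45
The minimum is at x = 2.5, y = 0.

x = 2.5, y = 0, z = -15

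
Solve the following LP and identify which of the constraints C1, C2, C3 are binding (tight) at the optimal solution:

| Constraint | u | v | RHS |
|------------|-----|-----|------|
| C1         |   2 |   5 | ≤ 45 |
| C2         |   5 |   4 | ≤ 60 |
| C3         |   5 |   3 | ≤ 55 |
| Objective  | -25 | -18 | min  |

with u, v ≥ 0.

At u = 8, v = 5, compute slack b - a·x for each constraint:
  C1: 45 − 41 = 4  (slack)
  C2: 60 − 60 = 0  (binding)
  C3: 55 − 55 = 0  (binding)

Optimal: u = 8, v = 5
Binding: C2, C3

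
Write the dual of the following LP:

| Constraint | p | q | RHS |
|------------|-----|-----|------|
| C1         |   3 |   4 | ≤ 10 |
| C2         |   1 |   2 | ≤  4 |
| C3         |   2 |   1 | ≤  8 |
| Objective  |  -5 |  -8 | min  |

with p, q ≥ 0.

Primal min cᵀx s.t. Ax ≤ b, x ≥ 0  →  Dual max −bᵀy s.t. Aᵀy ≥ −c, y ≥ 0.

Maximize: z = -10y1 - 4y2 - 8y3

Subject to:
  3y1 + y2 + 2y3 ≥ 5
  4y1 + 2y2 + y3 ≥ 8
  y1, y2, y3 ≥ 0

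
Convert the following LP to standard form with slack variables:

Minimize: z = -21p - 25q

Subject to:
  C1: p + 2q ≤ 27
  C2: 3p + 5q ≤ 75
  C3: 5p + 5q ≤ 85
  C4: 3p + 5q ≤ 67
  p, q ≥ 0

min z = -21p - 25q

s.t.
  p + 2q + s1 = 27
  3p + 5q + s2 = 75
  5p + 5q + s3 = 85
  3p + 5q + s4 = 67
  p, q, s1, s2, s3, s4 ≥ 0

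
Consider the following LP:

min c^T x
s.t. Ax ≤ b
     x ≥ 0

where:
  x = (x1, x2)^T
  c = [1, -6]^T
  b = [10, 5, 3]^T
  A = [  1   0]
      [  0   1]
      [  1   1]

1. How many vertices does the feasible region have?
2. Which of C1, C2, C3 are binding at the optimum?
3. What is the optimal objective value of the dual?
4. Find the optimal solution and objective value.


1. 3
2. C3
3. -18
4. x1 = 0, x2 = 3, z = -18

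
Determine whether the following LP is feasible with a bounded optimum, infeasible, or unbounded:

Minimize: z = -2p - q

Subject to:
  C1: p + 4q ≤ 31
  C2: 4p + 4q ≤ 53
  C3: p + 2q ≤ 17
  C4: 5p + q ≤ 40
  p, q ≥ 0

Feasible with a bounded optimal solution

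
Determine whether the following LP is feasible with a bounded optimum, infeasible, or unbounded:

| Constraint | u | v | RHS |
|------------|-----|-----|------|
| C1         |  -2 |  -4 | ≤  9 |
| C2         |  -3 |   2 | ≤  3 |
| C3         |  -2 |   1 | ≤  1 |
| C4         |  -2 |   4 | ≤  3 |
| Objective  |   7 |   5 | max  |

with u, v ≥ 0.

Unbounded (objective can increase without bound)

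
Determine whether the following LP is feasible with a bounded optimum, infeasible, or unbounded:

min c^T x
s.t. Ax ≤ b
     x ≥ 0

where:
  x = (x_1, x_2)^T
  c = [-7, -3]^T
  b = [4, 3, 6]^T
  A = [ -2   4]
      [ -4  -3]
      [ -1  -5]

Unbounded (objective can decrease without bound)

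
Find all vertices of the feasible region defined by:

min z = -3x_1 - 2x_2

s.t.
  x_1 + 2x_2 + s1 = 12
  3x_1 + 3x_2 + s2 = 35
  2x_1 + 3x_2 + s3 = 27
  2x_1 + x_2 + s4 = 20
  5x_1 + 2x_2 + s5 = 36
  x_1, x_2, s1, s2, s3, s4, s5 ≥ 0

(0, 0), (7.2, 0), (6, 3), (0, 6)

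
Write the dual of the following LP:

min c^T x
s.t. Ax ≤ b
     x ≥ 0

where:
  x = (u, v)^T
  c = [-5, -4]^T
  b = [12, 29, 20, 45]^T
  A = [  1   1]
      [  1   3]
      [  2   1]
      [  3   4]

Primal min cᵀx s.t. Ax ≤ b, x ≥ 0  →  Dual max −bᵀy s.t. Aᵀy ≥ −c, y ≥ 0.

Maximize: z = -12y1 - 29y2 - 20y3 - 45y4

Subject to:
  y1 + y2 + 2y3 + 3y4 ≥ 5
  y1 + 3y2 + y3 + 4y4 ≥ 4
  y1, y2, y3, y4 ≥ 0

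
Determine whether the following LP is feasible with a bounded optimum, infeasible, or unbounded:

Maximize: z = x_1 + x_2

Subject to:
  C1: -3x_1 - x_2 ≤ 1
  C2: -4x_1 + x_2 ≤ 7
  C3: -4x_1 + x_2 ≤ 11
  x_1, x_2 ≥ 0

Unbounded (objective can increase without bound)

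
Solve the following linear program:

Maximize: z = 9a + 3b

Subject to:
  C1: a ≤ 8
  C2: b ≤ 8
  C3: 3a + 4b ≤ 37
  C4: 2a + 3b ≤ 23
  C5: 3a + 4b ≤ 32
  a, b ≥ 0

Evaluate the objective at each vertex of the feasible region:
  z(0, 0) = 0
  z(8, 0) = 72
  z(8, 2) = 78  ←
  z(4, 5) = 51
  z(0, 7.667) = 23
The maximum is at a = 8, b = 2.

a = 8, b = 2, z = 78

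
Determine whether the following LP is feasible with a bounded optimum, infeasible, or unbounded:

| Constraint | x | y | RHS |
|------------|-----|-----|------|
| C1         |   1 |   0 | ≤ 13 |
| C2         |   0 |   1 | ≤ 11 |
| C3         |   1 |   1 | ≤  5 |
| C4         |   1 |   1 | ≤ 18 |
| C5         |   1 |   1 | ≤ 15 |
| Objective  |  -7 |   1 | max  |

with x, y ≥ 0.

Feasible with a bounded optimal solution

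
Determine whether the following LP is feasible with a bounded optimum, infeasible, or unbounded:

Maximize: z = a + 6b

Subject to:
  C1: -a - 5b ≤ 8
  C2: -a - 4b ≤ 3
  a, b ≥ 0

Unbounded (objective can increase without bound)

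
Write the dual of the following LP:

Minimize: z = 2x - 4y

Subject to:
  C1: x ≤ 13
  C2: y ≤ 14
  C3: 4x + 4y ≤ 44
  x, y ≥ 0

Primal min cᵀx s.t. Ax ≤ b, x ≥ 0  →  Dual max −bᵀy s.t. Aᵀy ≥ −c, y ≥ 0.

Maximize: z = -13y1 - 14y2 - 44y3

Subject to:
  y1 + 4y3 ≥ -2
  y2 + 4y3 ≥ 4
  y1, y2, y3 ≥ 0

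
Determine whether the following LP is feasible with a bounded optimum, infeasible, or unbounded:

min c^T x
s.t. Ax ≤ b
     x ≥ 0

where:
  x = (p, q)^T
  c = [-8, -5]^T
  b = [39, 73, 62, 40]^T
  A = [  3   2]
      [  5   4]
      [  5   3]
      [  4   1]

Feasible with a bounded optimal solution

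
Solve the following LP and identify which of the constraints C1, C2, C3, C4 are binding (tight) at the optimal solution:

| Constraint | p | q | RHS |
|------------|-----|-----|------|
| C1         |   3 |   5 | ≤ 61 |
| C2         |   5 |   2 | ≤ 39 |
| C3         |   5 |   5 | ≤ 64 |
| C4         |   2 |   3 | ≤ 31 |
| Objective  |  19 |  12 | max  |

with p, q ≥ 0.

At p = 5, q = 7, compute slack b - a·x for each constraint:
  C1: 61 − 50 = 11  (slack)
  C2: 39 − 39 = 0  (binding)
  C3: 64 − 60 = 4  (slack)
  C4: 31 − 31 = 0  (binding)

Optimal: p = 5, q = 7
Binding: C2, C4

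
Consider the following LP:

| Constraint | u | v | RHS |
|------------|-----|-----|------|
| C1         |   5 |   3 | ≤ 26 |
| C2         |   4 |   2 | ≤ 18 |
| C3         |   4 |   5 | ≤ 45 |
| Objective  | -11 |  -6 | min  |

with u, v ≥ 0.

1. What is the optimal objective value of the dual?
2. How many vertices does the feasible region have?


1. -53
2. 4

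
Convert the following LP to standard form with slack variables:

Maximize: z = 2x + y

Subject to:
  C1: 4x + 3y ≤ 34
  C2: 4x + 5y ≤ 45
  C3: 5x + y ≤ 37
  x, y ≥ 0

max z = 2x + y

s.t.
  4x + 3y + s1 = 34
  4x + 5y + s2 = 45
  5x + y + s3 = 37
  x, y, s1, s2, s3 ≥ 0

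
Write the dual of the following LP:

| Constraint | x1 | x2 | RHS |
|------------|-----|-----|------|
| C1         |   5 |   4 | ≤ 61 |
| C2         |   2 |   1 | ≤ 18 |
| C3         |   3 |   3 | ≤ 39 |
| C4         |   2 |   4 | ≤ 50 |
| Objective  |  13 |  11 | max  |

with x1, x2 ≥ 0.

Primal max cᵀx s.t. Ax ≤ b, x ≥ 0  →  Dual min bᵀy s.t. Aᵀy ≥ c, y ≥ 0.

Minimize: z = 61y1 + 18y2 + 39y3 + 50y4

Subject to:
  5y1 + 2y2 + 3y3 + 2y4 ≥ 13
  4y1 + y2 + 3y3 + 4y4 ≥ 11
  y1, y2, y3, y4 ≥ 0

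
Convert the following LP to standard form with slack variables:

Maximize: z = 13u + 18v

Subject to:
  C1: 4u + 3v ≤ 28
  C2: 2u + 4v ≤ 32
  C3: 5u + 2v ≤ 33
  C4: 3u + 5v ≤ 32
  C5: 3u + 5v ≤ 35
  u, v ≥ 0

max z = 13u + 18v

s.t.
  4u + 3v + s1 = 28
  2u + 4v + s2 = 32
  5u + 2v + s3 = 33
  3u + 5v + s4 = 32
  3u + 5v + s5 = 35
  u, v, s1, s2, s3, s4, s5 ≥ 0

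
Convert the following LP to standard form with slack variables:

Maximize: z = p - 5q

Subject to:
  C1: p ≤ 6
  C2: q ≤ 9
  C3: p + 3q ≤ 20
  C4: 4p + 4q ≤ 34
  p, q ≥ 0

max z = p - 5q

s.t.
  p + s1 = 6
  q + s2 = 9
  p + 3q + s3 = 20
  4p + 4q + s4 = 34
  p, q, s1, s2, s3, s4 ≥ 0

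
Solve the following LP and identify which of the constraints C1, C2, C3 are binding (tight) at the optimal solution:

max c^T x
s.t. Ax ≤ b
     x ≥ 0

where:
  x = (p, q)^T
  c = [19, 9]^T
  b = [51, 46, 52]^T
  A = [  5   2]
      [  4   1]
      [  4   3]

At p = 7, q = 8, compute slack b - a·x for each constraint:
  C1: 51 − 51 = 0  (binding)
  C2: 46 − 36 = 10  (slack)
  C3: 52 − 52 = 0  (binding)

Optimal: p = 7, q = 8
Binding: C1, C3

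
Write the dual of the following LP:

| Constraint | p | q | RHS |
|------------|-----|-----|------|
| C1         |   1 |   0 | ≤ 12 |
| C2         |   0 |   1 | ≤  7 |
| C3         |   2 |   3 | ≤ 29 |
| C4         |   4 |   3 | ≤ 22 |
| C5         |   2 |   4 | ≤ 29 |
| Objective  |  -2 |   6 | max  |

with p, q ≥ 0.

Primal max cᵀx s.t. Ax ≤ b, x ≥ 0  →  Dual min bᵀy s.t. Aᵀy ≥ c, y ≥ 0.

Minimize: z = 12y1 + 7y2 + 29y3 + 22y4 + 29y5

Subject to:
  y1 + 2y3 + 4y4 + 2y5 ≥ -2
  y2 + 3y3 + 3y4 + 4y5 ≥ 6
  y1, y2, y3, y4, y5 ≥ 0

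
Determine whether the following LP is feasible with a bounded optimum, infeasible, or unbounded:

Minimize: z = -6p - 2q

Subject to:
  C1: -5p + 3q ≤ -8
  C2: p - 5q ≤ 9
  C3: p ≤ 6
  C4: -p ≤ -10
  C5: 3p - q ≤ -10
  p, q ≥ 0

Infeasible (no feasible solution exists)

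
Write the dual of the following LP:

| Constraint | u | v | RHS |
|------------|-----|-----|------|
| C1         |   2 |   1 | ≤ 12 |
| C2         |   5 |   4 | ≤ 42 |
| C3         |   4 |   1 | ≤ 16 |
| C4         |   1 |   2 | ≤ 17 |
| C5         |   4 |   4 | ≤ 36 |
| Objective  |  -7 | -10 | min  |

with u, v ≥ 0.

Primal min cᵀx s.t. Ax ≤ b, x ≥ 0  →  Dual max −bᵀy s.t. Aᵀy ≥ −c, y ≥ 0.

Maximize: z = -12y1 - 42y2 - 16y3 - 17y4 - 36y5

Subject to:
  2y1 + 5y2 + 4y3 + y4 + 4y5 ≥ 7
  y1 + 4y2 + y3 + 2y4 + 4y5 ≥ 10
  y1, y2, y3, y4, y5 ≥ 0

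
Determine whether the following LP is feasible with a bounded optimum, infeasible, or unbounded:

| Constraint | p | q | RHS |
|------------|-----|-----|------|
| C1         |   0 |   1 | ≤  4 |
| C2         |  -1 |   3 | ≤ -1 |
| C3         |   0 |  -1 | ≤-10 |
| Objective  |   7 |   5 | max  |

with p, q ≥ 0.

Infeasible (no feasible solution exists)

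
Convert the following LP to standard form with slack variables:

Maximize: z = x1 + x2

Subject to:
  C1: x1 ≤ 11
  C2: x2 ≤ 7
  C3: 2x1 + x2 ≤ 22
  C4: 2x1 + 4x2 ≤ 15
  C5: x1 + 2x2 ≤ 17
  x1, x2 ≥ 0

max z = x1 + x2

s.t.
  x1 + s1 = 11
  x2 + s2 = 7
  2x1 + x2 + s3 = 22
  2x1 + 4x2 + s4 = 15
  x1 + 2x2 + s5 = 17
  x1, x2, s1, s2, s3, s4, s5 ≥ 0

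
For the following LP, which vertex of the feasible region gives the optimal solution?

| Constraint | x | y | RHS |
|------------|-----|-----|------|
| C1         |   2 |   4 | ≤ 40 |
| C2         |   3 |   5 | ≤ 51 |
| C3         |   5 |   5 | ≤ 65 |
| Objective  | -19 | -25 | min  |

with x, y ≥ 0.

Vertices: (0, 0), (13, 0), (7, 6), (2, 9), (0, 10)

Evaluate the objective at each vertex of the feasible region:
  z(0, 0) = 0
  z(13, 0) = -247
  z(7, 6) = -283  ←
  z(2, 9) = -263
  z(0, 10) = -250
The minimum is at x = 7, y = 6.

(7, 6)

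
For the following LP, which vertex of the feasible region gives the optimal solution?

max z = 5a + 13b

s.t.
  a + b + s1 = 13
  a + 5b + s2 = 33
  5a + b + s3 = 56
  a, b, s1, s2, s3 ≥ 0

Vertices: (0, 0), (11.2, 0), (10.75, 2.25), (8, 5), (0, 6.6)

Evaluate the objective at each vertex of the feasible region:
  z(0, 0) = 0
  z(11.2, 0) = 56
  z(10.75, 2.25) = 83
  z(8, 5) = 105  ←
  z(0, 6.6) = 85.8
The maximum is at a = 8, b = 5.

(8, 5)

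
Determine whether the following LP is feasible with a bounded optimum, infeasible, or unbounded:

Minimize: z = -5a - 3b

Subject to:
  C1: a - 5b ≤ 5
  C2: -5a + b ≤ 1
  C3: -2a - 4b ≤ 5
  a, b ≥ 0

Unbounded (objective can decrease without bound)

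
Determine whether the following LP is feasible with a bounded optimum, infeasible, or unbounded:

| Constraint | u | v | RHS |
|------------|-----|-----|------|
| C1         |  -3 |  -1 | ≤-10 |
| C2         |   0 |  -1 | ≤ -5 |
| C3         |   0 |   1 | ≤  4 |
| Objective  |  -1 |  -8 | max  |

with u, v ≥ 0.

Infeasible (no feasible solution exists)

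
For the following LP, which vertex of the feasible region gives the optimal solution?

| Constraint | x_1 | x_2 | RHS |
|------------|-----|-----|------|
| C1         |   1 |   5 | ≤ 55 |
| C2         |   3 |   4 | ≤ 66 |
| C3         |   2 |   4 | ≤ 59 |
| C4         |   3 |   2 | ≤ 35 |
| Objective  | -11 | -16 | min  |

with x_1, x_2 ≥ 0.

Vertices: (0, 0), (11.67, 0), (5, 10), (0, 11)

Evaluate the objective at each vertex of the feasible region:
  z(0, 0) = 0
  z(11.67, 0) = -128.3
  z(5, 10) = -215  ←
  z(0, 11) = -176
The minimum is at x_1 = 5, x_2 = 10.

(5, 10)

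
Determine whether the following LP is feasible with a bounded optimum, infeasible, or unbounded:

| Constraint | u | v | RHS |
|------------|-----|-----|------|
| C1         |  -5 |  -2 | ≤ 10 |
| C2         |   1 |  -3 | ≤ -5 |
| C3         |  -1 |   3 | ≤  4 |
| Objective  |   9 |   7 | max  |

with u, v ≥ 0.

Infeasible (no feasible solution exists)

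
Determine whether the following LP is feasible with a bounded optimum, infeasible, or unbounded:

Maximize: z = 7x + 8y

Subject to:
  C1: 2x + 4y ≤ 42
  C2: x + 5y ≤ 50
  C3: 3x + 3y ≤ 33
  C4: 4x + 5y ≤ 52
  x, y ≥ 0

Feasible with a bounded optimal solution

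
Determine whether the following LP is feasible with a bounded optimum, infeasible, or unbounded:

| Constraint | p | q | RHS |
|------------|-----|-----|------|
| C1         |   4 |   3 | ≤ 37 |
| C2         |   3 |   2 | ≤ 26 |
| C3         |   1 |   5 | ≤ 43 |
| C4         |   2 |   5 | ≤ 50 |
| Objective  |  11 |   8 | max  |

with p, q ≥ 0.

Feasible with a bounded optimal solution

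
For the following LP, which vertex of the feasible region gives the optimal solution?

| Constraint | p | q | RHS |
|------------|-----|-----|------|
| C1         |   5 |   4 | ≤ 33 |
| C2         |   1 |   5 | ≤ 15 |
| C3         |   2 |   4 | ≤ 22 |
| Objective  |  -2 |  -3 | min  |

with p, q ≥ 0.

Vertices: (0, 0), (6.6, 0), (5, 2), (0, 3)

Evaluate the objective at each vertex of the feasible region:
  z(0, 0) = 0
  z(6.6, 0) = -13.2
  z(5, 2) = -16  ←
  z(0, 3) = -9
The minimum is at p = 5, q = 2.

(5, 2)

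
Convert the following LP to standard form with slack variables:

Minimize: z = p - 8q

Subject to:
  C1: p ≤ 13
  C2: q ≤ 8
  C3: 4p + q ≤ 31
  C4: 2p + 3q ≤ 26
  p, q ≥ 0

min z = p - 8q

s.t.
  p + s1 = 13
  q + s2 = 8
  4p + q + s3 = 31
  2p + 3q + s4 = 26
  p, q, s1, s2, s3, s4 ≥ 0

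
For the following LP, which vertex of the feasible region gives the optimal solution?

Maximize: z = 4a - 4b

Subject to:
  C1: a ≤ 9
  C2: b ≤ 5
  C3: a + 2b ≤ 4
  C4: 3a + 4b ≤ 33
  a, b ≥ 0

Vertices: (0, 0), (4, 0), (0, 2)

Evaluate the objective at each vertex of the feasible region:
  z(0, 0) = 0
  z(4, 0) = 16  ←
  z(0, 2) = -8
The maximum is at a = 4, b = 0.

(4, 0)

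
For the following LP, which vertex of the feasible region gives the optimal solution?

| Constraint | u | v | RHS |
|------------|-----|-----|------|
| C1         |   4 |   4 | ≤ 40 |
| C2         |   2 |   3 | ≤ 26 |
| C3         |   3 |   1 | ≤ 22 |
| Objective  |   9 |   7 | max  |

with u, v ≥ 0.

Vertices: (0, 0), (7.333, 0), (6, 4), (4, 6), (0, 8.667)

Evaluate the objective at each vertex of the feasible region:
  z(0, 0) = 0
  z(7.333, 0) = 66
  z(6, 4) = 82  ←
  z(4, 6) = 78
  z(0, 8.667) = 60.67
The maximum is at u = 6, v = 4.

(6, 4)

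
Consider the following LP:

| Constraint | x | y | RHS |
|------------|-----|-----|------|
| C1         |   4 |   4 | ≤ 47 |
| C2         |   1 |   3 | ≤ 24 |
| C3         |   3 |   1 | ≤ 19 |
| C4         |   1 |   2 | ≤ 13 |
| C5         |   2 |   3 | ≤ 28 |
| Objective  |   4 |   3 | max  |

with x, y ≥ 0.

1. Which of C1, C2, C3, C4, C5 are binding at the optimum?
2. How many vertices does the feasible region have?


1. C3, C4
2. 4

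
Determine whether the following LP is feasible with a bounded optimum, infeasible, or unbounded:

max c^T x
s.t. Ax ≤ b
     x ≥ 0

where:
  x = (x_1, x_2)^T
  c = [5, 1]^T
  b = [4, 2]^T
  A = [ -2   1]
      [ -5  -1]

Unbounded (objective can increase without bound)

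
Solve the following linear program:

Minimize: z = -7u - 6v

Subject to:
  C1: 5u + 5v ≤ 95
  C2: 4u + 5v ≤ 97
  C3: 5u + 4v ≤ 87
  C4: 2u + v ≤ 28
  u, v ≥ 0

Evaluate the objective at each vertex of the feasible region:
  z(0, 0) = 0
  z(14, 0) = -98
  z(9, 10) = -123  ←
  z(0, 19) = -114
The minimum is at u = 9, v = 10.

u = 9, v = 10, z = -123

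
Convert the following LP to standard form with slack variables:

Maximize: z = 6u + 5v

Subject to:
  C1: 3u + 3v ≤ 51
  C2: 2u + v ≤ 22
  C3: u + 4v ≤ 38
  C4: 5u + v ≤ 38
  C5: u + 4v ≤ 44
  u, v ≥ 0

max z = 6u + 5v

s.t.
  3u + 3v + s1 = 51
  2u + v + s2 = 22
  u + 4v + s3 = 38
  5u + v + s4 = 38
  u + 4v + s5 = 44
  u, v, s1, s2, s3, s4, s5 ≥ 0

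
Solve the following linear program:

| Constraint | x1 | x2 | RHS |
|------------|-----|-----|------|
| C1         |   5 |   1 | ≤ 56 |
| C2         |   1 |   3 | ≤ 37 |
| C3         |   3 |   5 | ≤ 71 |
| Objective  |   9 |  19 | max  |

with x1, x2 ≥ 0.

Evaluate the objective at each vertex of the feasible region:
  z(0, 0) = 0
  z(11.2, 0) = 100.8
  z(9.5, 8.5) = 247
  z(7, 10) = 253  ←
  z(0, 12.33) = 234.3
The maximum is at x1 = 7, x2 = 10.

x1 = 7, x2 = 10, z = 253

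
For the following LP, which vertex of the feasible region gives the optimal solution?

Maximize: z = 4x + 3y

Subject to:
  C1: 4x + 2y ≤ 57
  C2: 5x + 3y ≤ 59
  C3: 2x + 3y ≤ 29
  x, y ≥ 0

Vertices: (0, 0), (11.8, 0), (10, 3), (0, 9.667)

Evaluate the objective at each vertex of the feasible region:
  z(0, 0) = 0
  z(11.8, 0) = 47.2
  z(10, 3) = 49  ←
  z(0, 9.667) = 29
The maximum is at x = 10, y = 3.

(10, 3)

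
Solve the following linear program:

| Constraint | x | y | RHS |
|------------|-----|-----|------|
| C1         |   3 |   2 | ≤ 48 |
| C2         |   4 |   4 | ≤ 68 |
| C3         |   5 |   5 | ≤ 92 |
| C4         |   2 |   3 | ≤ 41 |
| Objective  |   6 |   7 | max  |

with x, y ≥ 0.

Evaluate the objective at each vertex of the feasible region:
  z(0, 0) = 0
  z(16, 0) = 96
  z(14, 3) = 105
  z(10, 7) = 109  ←
  z(0, 13.67) = 95.67
The maximum is at x = 10, y = 7.

x = 10, y = 7, z = 109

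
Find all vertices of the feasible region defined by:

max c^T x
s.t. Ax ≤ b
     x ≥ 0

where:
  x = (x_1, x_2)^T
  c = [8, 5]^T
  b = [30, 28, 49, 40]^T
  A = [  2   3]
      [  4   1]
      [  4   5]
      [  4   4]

(0, 0), (7, 0), (6, 4), (1, 9), (0, 9.8)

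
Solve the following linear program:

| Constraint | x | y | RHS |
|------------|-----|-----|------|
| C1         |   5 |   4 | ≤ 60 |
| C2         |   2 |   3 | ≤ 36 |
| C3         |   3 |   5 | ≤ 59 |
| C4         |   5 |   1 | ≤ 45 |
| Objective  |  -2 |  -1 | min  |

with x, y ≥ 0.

Evaluate the objective at each vertex of the feasible region:
  z(0, 0) = 0
  z(9, 0) = -18
  z(8, 5) = -21  ←
  z(5.143, 8.571) = -18.86
  z(3, 10) = -16
  z(0, 11.8) = -11.8
The minimum is at x = 8, y = 5.

x = 8, y = 5, z = -21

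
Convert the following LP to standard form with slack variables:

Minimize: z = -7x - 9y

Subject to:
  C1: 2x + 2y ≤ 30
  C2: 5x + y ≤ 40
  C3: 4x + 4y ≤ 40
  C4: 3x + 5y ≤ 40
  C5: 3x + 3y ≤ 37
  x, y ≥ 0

min z = -7x - 9y

s.t.
  2x + 2y + s1 = 30
  5x + y + s2 = 40
  4x + 4y + s3 = 40
  3x + 5y + s4 = 40
  3x + 3y + s5 = 37
  x, y, s1, s2, s3, s4, s5 ≥ 0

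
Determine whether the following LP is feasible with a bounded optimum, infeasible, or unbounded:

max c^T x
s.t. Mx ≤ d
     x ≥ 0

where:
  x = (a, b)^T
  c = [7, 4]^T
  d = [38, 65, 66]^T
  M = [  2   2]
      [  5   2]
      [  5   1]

Feasible with a bounded optimal solution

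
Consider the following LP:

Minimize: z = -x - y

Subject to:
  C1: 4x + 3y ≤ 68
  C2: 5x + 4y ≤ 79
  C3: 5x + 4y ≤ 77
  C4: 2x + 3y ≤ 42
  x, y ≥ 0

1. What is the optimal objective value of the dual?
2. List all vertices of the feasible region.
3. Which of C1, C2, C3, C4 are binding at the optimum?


1. -17
2. (0, 0), (15.4, 0), (9, 8), (0, 14)
3. C3, C4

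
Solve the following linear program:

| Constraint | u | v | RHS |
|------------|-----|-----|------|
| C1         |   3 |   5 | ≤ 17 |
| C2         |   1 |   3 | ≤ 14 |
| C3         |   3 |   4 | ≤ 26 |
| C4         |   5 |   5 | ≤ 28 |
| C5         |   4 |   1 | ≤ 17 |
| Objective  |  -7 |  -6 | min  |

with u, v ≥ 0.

Evaluate the objective at each vertex of the feasible region:
  z(0, 0) = 0
  z(4.25, 0) = -29.75
  z(4, 1) = -34  ←
  z(0, 3.4) = -20.4
The minimum is at u = 4, v = 1.

u = 4, v = 1, z = -34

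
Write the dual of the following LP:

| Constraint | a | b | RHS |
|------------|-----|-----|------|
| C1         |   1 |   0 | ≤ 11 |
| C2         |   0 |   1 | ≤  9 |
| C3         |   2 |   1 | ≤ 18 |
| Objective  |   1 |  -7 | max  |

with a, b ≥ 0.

Primal max cᵀx s.t. Ax ≤ b, x ≥ 0  →  Dual min bᵀy s.t. Aᵀy ≥ c, y ≥ 0.

Minimize: z = 11y1 + 9y2 + 18y3

Subject to:
  y1 + 2y3 ≥ 1
  y2 + y3 ≥ -7
  y1, y2, y3 ≥ 0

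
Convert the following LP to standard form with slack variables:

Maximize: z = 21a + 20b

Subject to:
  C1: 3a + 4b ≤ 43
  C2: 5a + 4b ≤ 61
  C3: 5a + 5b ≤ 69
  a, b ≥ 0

max z = 21a + 20b

s.t.
  3a + 4b + s1 = 43
  5a + 4b + s2 = 61
  5a + 5b + s3 = 69
  a, b, s1, s2, s3 ≥ 0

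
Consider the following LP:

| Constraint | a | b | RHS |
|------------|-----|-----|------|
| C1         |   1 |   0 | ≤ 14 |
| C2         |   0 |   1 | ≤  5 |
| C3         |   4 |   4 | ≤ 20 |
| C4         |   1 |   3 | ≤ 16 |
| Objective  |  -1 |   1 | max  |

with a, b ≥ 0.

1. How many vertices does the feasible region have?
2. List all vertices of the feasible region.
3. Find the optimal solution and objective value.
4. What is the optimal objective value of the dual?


1. 3
2. (0, 0), (5, 0), (0, 5)
3. a = 0, b = 5, z = 5
4. 5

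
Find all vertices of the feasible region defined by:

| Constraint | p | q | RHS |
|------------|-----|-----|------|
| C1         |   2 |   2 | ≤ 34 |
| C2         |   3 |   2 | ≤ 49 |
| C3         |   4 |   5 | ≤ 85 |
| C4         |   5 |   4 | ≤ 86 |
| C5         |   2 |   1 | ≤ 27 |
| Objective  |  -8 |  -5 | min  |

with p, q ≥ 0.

(0, 0), (13.5, 0), (10, 7), (0, 17)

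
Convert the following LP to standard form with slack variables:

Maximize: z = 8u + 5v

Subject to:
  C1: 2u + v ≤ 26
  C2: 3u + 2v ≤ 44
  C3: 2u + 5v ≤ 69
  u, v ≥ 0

max z = 8u + 5v

s.t.
  2u + v + s1 = 26
  3u + 2v + s2 = 44
  2u + 5v + s3 = 69
  u, v, s1, s2, s3 ≥ 0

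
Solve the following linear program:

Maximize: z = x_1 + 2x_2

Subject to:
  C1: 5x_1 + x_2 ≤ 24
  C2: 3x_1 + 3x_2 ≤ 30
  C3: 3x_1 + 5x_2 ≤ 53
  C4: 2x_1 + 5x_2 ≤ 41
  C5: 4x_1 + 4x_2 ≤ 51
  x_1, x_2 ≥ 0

Evaluate the objective at each vertex of the feasible region:
  z(0, 0) = 0
  z(4.8, 0) = 4.8
  z(3.5, 6.5) = 16.5
  z(3, 7) = 17  ←
  z(0, 8.2) = 16.4
The maximum is at x_1 = 3, x_2 = 7.

x_1 = 3, x_2 = 7, z = 17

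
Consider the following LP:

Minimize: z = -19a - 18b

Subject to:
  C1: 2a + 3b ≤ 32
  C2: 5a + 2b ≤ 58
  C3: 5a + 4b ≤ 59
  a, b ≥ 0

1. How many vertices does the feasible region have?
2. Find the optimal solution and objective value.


1. 5
2. a = 7, b = 6, z = -241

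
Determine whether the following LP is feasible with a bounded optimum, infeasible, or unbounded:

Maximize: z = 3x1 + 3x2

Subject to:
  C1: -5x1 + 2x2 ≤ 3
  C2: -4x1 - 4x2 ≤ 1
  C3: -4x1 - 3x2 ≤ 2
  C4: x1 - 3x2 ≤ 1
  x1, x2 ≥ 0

Unbounded (objective can increase without bound)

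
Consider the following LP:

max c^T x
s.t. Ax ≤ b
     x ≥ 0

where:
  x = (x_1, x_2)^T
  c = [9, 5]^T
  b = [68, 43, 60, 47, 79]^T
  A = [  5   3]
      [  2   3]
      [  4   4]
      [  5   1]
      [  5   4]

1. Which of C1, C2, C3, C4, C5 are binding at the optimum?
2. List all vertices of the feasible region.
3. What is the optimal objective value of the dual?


1. C3, C4
2. (0, 0), (9.4, 0), (8, 7), (2, 13), (0, 14.33)
3. 107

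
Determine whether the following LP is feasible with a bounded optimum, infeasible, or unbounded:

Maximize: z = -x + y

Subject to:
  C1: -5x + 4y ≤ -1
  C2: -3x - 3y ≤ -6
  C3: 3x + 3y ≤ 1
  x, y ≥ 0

Infeasible (no feasible solution exists)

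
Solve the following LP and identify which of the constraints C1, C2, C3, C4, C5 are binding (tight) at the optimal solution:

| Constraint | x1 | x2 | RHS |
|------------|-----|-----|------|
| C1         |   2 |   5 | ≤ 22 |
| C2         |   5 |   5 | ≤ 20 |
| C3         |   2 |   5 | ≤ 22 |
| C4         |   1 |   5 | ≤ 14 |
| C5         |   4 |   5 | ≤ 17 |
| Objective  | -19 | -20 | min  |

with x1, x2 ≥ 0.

At x1 = 3, x2 = 1, compute slack b - a·x for each constraint:
  C1: 22 − 11 = 11  (slack)
  C2: 20 − 20 = 0  (binding)
  C3: 22 − 11 = 11  (slack)
  C4: 14 − 8 = 6  (slack)
  C5: 17 − 17 = 0  (binding)

Optimal: x1 = 3, x2 = 1
Binding: C2, C5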